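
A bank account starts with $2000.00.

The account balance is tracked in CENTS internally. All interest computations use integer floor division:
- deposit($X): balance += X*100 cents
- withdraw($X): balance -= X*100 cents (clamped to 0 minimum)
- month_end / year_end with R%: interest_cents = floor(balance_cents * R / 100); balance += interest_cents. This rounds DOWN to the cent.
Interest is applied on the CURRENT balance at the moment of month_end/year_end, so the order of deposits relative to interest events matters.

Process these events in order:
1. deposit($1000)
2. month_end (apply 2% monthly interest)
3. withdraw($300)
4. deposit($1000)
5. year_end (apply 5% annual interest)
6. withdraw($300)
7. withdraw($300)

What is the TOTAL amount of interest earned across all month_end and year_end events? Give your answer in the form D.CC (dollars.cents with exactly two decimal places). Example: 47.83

Answer: 248.00

Derivation:
After 1 (deposit($1000)): balance=$3000.00 total_interest=$0.00
After 2 (month_end (apply 2% monthly interest)): balance=$3060.00 total_interest=$60.00
After 3 (withdraw($300)): balance=$2760.00 total_interest=$60.00
After 4 (deposit($1000)): balance=$3760.00 total_interest=$60.00
After 5 (year_end (apply 5% annual interest)): balance=$3948.00 total_interest=$248.00
After 6 (withdraw($300)): balance=$3648.00 total_interest=$248.00
After 7 (withdraw($300)): balance=$3348.00 total_interest=$248.00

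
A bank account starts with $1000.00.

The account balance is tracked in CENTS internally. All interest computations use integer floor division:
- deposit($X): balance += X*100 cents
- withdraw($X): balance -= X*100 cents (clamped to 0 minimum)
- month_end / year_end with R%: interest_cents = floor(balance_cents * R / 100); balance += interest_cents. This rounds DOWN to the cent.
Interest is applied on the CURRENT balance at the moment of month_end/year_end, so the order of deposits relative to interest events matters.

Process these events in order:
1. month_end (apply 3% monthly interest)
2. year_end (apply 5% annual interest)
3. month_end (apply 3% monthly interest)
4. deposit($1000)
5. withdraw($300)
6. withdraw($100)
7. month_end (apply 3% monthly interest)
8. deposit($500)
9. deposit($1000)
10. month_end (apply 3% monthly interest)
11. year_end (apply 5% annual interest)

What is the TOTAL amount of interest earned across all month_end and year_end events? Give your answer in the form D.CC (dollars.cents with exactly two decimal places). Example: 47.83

Answer: 431.47

Derivation:
After 1 (month_end (apply 3% monthly interest)): balance=$1030.00 total_interest=$30.00
After 2 (year_end (apply 5% annual interest)): balance=$1081.50 total_interest=$81.50
After 3 (month_end (apply 3% monthly interest)): balance=$1113.94 total_interest=$113.94
After 4 (deposit($1000)): balance=$2113.94 total_interest=$113.94
After 5 (withdraw($300)): balance=$1813.94 total_interest=$113.94
After 6 (withdraw($100)): balance=$1713.94 total_interest=$113.94
After 7 (month_end (apply 3% monthly interest)): balance=$1765.35 total_interest=$165.35
After 8 (deposit($500)): balance=$2265.35 total_interest=$165.35
After 9 (deposit($1000)): balance=$3265.35 total_interest=$165.35
After 10 (month_end (apply 3% monthly interest)): balance=$3363.31 total_interest=$263.31
After 11 (year_end (apply 5% annual interest)): balance=$3531.47 total_interest=$431.47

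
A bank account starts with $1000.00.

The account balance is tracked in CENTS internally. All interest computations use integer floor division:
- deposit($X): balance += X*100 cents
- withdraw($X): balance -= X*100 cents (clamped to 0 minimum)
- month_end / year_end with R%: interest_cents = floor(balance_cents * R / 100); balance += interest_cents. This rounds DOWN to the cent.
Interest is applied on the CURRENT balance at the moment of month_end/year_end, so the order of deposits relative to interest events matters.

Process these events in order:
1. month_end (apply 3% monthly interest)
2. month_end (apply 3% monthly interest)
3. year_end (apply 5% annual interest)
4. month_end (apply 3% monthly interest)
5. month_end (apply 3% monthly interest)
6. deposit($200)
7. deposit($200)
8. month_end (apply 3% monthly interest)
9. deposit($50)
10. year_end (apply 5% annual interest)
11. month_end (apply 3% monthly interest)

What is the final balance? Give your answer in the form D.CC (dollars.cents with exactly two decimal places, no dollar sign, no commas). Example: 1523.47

Answer: 1816.07

Derivation:
After 1 (month_end (apply 3% monthly interest)): balance=$1030.00 total_interest=$30.00
After 2 (month_end (apply 3% monthly interest)): balance=$1060.90 total_interest=$60.90
After 3 (year_end (apply 5% annual interest)): balance=$1113.94 total_interest=$113.94
After 4 (month_end (apply 3% monthly interest)): balance=$1147.35 total_interest=$147.35
After 5 (month_end (apply 3% monthly interest)): balance=$1181.77 total_interest=$181.77
After 6 (deposit($200)): balance=$1381.77 total_interest=$181.77
After 7 (deposit($200)): balance=$1581.77 total_interest=$181.77
After 8 (month_end (apply 3% monthly interest)): balance=$1629.22 total_interest=$229.22
After 9 (deposit($50)): balance=$1679.22 total_interest=$229.22
After 10 (year_end (apply 5% annual interest)): balance=$1763.18 total_interest=$313.18
After 11 (month_end (apply 3% monthly interest)): balance=$1816.07 total_interest=$366.07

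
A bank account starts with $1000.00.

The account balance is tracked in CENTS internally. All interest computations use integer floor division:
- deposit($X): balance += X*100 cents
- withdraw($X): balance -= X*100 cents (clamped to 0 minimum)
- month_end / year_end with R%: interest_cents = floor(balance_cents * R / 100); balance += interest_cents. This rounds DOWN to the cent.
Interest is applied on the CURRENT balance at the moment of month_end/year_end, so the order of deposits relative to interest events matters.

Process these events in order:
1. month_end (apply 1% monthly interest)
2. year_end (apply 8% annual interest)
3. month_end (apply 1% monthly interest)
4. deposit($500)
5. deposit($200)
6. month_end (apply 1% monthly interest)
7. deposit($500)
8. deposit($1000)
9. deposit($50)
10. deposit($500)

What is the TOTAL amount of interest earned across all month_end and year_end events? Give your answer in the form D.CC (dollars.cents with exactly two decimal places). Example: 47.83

After 1 (month_end (apply 1% monthly interest)): balance=$1010.00 total_interest=$10.00
After 2 (year_end (apply 8% annual interest)): balance=$1090.80 total_interest=$90.80
After 3 (month_end (apply 1% monthly interest)): balance=$1101.70 total_interest=$101.70
After 4 (deposit($500)): balance=$1601.70 total_interest=$101.70
After 5 (deposit($200)): balance=$1801.70 total_interest=$101.70
After 6 (month_end (apply 1% monthly interest)): balance=$1819.71 total_interest=$119.71
After 7 (deposit($500)): balance=$2319.71 total_interest=$119.71
After 8 (deposit($1000)): balance=$3319.71 total_interest=$119.71
After 9 (deposit($50)): balance=$3369.71 total_interest=$119.71
After 10 (deposit($500)): balance=$3869.71 total_interest=$119.71

Answer: 119.71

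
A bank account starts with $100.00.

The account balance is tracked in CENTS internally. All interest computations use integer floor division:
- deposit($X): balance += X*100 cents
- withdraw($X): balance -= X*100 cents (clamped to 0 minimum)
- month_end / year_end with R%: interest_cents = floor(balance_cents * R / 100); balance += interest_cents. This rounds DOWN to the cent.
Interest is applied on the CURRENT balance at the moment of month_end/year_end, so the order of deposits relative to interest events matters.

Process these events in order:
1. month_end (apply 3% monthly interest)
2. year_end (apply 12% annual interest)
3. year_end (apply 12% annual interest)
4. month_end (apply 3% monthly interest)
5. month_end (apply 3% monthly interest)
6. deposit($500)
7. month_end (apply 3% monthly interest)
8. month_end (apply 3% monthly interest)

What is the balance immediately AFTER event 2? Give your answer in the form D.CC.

After 1 (month_end (apply 3% monthly interest)): balance=$103.00 total_interest=$3.00
After 2 (year_end (apply 12% annual interest)): balance=$115.36 total_interest=$15.36

Answer: 115.36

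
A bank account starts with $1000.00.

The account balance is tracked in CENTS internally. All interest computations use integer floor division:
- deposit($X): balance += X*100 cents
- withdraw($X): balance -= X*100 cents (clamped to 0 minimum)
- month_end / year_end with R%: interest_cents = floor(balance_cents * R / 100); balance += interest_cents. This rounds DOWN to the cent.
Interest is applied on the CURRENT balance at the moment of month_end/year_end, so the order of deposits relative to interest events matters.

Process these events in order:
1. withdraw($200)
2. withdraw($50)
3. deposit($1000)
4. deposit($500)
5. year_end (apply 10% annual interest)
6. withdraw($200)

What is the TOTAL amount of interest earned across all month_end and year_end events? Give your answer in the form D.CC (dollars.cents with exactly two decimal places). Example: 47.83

Answer: 225.00

Derivation:
After 1 (withdraw($200)): balance=$800.00 total_interest=$0.00
After 2 (withdraw($50)): balance=$750.00 total_interest=$0.00
After 3 (deposit($1000)): balance=$1750.00 total_interest=$0.00
After 4 (deposit($500)): balance=$2250.00 total_interest=$0.00
After 5 (year_end (apply 10% annual interest)): balance=$2475.00 total_interest=$225.00
After 6 (withdraw($200)): balance=$2275.00 total_interest=$225.00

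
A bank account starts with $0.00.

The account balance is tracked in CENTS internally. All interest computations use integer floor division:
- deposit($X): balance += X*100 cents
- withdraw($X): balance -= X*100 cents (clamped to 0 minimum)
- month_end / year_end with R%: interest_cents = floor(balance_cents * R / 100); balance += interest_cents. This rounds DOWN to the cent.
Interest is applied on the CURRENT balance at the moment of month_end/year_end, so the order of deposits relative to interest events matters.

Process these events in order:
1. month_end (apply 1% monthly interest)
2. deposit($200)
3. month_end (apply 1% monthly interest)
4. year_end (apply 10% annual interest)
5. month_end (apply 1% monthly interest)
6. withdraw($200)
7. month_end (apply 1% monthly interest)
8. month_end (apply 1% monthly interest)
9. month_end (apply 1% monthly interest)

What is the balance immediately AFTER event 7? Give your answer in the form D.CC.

Answer: 24.66

Derivation:
After 1 (month_end (apply 1% monthly interest)): balance=$0.00 total_interest=$0.00
After 2 (deposit($200)): balance=$200.00 total_interest=$0.00
After 3 (month_end (apply 1% monthly interest)): balance=$202.00 total_interest=$2.00
After 4 (year_end (apply 10% annual interest)): balance=$222.20 total_interest=$22.20
After 5 (month_end (apply 1% monthly interest)): balance=$224.42 total_interest=$24.42
After 6 (withdraw($200)): balance=$24.42 total_interest=$24.42
After 7 (month_end (apply 1% monthly interest)): balance=$24.66 total_interest=$24.66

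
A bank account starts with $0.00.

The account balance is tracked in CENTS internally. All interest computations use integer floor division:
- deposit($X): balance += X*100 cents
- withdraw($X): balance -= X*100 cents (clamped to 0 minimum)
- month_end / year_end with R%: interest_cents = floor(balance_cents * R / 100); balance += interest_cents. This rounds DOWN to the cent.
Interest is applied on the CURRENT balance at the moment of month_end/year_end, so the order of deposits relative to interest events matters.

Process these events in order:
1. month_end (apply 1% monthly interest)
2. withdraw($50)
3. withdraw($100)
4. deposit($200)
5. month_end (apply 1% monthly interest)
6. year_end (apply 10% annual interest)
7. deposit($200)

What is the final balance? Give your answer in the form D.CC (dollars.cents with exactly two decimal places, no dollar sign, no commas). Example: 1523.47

Answer: 422.20

Derivation:
After 1 (month_end (apply 1% monthly interest)): balance=$0.00 total_interest=$0.00
After 2 (withdraw($50)): balance=$0.00 total_interest=$0.00
After 3 (withdraw($100)): balance=$0.00 total_interest=$0.00
After 4 (deposit($200)): balance=$200.00 total_interest=$0.00
After 5 (month_end (apply 1% monthly interest)): balance=$202.00 total_interest=$2.00
After 6 (year_end (apply 10% annual interest)): balance=$222.20 total_interest=$22.20
After 7 (deposit($200)): balance=$422.20 total_interest=$22.20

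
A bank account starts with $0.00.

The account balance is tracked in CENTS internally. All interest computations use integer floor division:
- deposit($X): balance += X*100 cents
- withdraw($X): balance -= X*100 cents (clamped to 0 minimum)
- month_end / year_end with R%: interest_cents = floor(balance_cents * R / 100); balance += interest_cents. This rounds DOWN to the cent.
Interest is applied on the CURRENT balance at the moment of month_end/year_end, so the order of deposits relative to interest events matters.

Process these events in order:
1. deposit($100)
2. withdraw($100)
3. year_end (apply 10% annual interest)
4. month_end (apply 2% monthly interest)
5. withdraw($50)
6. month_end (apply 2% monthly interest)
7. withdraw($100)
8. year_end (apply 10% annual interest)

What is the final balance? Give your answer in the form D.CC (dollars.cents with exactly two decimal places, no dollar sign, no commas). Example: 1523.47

After 1 (deposit($100)): balance=$100.00 total_interest=$0.00
After 2 (withdraw($100)): balance=$0.00 total_interest=$0.00
After 3 (year_end (apply 10% annual interest)): balance=$0.00 total_interest=$0.00
After 4 (month_end (apply 2% monthly interest)): balance=$0.00 total_interest=$0.00
After 5 (withdraw($50)): balance=$0.00 total_interest=$0.00
After 6 (month_end (apply 2% monthly interest)): balance=$0.00 total_interest=$0.00
After 7 (withdraw($100)): balance=$0.00 total_interest=$0.00
After 8 (year_end (apply 10% annual interest)): balance=$0.00 total_interest=$0.00

Answer: 0.00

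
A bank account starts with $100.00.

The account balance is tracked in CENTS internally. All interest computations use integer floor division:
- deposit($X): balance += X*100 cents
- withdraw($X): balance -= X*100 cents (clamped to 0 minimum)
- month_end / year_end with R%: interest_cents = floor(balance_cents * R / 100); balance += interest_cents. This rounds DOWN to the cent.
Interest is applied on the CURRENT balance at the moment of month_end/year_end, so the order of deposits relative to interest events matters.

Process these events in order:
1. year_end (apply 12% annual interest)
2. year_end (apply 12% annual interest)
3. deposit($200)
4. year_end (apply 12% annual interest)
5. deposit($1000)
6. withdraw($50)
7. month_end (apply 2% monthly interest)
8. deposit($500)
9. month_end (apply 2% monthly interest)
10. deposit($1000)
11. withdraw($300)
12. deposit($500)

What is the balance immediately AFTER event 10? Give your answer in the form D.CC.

After 1 (year_end (apply 12% annual interest)): balance=$112.00 total_interest=$12.00
After 2 (year_end (apply 12% annual interest)): balance=$125.44 total_interest=$25.44
After 3 (deposit($200)): balance=$325.44 total_interest=$25.44
After 4 (year_end (apply 12% annual interest)): balance=$364.49 total_interest=$64.49
After 5 (deposit($1000)): balance=$1364.49 total_interest=$64.49
After 6 (withdraw($50)): balance=$1314.49 total_interest=$64.49
After 7 (month_end (apply 2% monthly interest)): balance=$1340.77 total_interest=$90.77
After 8 (deposit($500)): balance=$1840.77 total_interest=$90.77
After 9 (month_end (apply 2% monthly interest)): balance=$1877.58 total_interest=$127.58
After 10 (deposit($1000)): balance=$2877.58 total_interest=$127.58

Answer: 2877.58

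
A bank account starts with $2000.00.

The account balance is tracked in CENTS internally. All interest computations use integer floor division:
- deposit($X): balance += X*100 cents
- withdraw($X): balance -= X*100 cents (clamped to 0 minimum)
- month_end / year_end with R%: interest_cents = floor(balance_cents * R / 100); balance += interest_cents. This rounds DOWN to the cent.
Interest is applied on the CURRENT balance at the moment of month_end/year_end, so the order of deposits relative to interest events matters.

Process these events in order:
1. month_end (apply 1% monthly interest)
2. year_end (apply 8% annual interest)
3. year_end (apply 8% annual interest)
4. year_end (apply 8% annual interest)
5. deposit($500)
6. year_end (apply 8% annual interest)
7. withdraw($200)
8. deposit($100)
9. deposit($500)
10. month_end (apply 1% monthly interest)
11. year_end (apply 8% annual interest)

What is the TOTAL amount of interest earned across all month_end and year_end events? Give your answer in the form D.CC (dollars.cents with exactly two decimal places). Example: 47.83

Answer: 1123.04

Derivation:
After 1 (month_end (apply 1% monthly interest)): balance=$2020.00 total_interest=$20.00
After 2 (year_end (apply 8% annual interest)): balance=$2181.60 total_interest=$181.60
After 3 (year_end (apply 8% annual interest)): balance=$2356.12 total_interest=$356.12
After 4 (year_end (apply 8% annual interest)): balance=$2544.60 total_interest=$544.60
After 5 (deposit($500)): balance=$3044.60 total_interest=$544.60
After 6 (year_end (apply 8% annual interest)): balance=$3288.16 total_interest=$788.16
After 7 (withdraw($200)): balance=$3088.16 total_interest=$788.16
After 8 (deposit($100)): balance=$3188.16 total_interest=$788.16
After 9 (deposit($500)): balance=$3688.16 total_interest=$788.16
After 10 (month_end (apply 1% monthly interest)): balance=$3725.04 total_interest=$825.04
After 11 (year_end (apply 8% annual interest)): balance=$4023.04 total_interest=$1123.04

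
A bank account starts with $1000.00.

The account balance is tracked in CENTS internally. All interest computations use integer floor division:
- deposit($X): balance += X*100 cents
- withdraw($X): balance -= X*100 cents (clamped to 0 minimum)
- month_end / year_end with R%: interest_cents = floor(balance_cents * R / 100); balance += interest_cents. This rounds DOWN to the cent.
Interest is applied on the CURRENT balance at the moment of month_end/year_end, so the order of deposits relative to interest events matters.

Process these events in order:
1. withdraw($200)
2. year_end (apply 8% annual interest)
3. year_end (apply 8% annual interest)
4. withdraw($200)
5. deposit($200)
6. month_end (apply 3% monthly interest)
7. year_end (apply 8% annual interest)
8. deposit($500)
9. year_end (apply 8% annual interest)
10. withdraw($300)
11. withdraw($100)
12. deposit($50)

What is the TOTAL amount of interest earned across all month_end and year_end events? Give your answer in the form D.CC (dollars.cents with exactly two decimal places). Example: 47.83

After 1 (withdraw($200)): balance=$800.00 total_interest=$0.00
After 2 (year_end (apply 8% annual interest)): balance=$864.00 total_interest=$64.00
After 3 (year_end (apply 8% annual interest)): balance=$933.12 total_interest=$133.12
After 4 (withdraw($200)): balance=$733.12 total_interest=$133.12
After 5 (deposit($200)): balance=$933.12 total_interest=$133.12
After 6 (month_end (apply 3% monthly interest)): balance=$961.11 total_interest=$161.11
After 7 (year_end (apply 8% annual interest)): balance=$1037.99 total_interest=$237.99
After 8 (deposit($500)): balance=$1537.99 total_interest=$237.99
After 9 (year_end (apply 8% annual interest)): balance=$1661.02 total_interest=$361.02
After 10 (withdraw($300)): balance=$1361.02 total_interest=$361.02
After 11 (withdraw($100)): balance=$1261.02 total_interest=$361.02
After 12 (deposit($50)): balance=$1311.02 total_interest=$361.02

Answer: 361.02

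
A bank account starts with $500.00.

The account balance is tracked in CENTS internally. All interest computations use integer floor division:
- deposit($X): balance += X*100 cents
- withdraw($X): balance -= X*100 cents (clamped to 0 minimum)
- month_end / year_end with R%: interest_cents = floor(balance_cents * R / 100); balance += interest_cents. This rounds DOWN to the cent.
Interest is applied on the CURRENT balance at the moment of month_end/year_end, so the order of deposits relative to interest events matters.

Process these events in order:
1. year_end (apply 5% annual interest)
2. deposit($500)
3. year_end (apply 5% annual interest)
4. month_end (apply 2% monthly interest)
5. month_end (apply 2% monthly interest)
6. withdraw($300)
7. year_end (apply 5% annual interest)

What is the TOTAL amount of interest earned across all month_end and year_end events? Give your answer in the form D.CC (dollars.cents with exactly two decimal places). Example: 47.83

Answer: 160.70

Derivation:
After 1 (year_end (apply 5% annual interest)): balance=$525.00 total_interest=$25.00
After 2 (deposit($500)): balance=$1025.00 total_interest=$25.00
After 3 (year_end (apply 5% annual interest)): balance=$1076.25 total_interest=$76.25
After 4 (month_end (apply 2% monthly interest)): balance=$1097.77 total_interest=$97.77
After 5 (month_end (apply 2% monthly interest)): balance=$1119.72 total_interest=$119.72
After 6 (withdraw($300)): balance=$819.72 total_interest=$119.72
After 7 (year_end (apply 5% annual interest)): balance=$860.70 total_interest=$160.70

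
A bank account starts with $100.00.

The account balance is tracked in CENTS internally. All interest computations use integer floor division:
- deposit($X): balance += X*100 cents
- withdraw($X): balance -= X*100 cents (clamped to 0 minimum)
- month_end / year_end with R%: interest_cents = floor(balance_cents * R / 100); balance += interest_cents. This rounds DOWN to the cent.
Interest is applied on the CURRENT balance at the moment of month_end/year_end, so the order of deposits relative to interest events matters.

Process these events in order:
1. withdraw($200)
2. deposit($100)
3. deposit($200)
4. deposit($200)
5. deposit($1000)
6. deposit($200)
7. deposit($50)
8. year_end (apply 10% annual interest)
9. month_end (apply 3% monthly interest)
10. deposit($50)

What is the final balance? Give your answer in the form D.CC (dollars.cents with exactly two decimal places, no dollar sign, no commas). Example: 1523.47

After 1 (withdraw($200)): balance=$0.00 total_interest=$0.00
After 2 (deposit($100)): balance=$100.00 total_interest=$0.00
After 3 (deposit($200)): balance=$300.00 total_interest=$0.00
After 4 (deposit($200)): balance=$500.00 total_interest=$0.00
After 5 (deposit($1000)): balance=$1500.00 total_interest=$0.00
After 6 (deposit($200)): balance=$1700.00 total_interest=$0.00
After 7 (deposit($50)): balance=$1750.00 total_interest=$0.00
After 8 (year_end (apply 10% annual interest)): balance=$1925.00 total_interest=$175.00
After 9 (month_end (apply 3% monthly interest)): balance=$1982.75 total_interest=$232.75
After 10 (deposit($50)): balance=$2032.75 total_interest=$232.75

Answer: 2032.75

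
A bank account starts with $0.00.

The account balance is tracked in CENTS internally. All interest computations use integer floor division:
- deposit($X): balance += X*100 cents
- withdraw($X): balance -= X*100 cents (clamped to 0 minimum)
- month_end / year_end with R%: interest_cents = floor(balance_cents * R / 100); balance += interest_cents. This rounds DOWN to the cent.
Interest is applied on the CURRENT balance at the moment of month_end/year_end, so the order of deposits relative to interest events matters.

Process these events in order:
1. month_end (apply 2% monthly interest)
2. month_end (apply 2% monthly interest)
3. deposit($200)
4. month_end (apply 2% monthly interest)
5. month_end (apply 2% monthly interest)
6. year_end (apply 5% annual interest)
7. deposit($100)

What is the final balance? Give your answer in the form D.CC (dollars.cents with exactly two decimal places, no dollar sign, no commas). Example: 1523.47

After 1 (month_end (apply 2% monthly interest)): balance=$0.00 total_interest=$0.00
After 2 (month_end (apply 2% monthly interest)): balance=$0.00 total_interest=$0.00
After 3 (deposit($200)): balance=$200.00 total_interest=$0.00
After 4 (month_end (apply 2% monthly interest)): balance=$204.00 total_interest=$4.00
After 5 (month_end (apply 2% monthly interest)): balance=$208.08 total_interest=$8.08
After 6 (year_end (apply 5% annual interest)): balance=$218.48 total_interest=$18.48
After 7 (deposit($100)): balance=$318.48 total_interest=$18.48

Answer: 318.48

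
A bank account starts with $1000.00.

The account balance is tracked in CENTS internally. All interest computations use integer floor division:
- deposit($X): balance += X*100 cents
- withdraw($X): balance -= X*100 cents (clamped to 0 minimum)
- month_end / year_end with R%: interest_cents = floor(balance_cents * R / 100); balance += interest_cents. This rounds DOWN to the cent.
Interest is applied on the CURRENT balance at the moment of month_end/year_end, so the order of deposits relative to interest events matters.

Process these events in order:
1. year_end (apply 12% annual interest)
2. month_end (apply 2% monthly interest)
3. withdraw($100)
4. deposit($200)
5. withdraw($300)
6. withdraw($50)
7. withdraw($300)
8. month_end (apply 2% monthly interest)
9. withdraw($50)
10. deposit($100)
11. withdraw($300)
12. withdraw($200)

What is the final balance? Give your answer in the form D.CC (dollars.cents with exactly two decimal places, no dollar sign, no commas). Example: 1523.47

Answer: 154.24

Derivation:
After 1 (year_end (apply 12% annual interest)): balance=$1120.00 total_interest=$120.00
After 2 (month_end (apply 2% monthly interest)): balance=$1142.40 total_interest=$142.40
After 3 (withdraw($100)): balance=$1042.40 total_interest=$142.40
After 4 (deposit($200)): balance=$1242.40 total_interest=$142.40
After 5 (withdraw($300)): balance=$942.40 total_interest=$142.40
After 6 (withdraw($50)): balance=$892.40 total_interest=$142.40
After 7 (withdraw($300)): balance=$592.40 total_interest=$142.40
After 8 (month_end (apply 2% monthly interest)): balance=$604.24 total_interest=$154.24
After 9 (withdraw($50)): balance=$554.24 total_interest=$154.24
After 10 (deposit($100)): balance=$654.24 total_interest=$154.24
After 11 (withdraw($300)): balance=$354.24 total_interest=$154.24
After 12 (withdraw($200)): balance=$154.24 total_interest=$154.24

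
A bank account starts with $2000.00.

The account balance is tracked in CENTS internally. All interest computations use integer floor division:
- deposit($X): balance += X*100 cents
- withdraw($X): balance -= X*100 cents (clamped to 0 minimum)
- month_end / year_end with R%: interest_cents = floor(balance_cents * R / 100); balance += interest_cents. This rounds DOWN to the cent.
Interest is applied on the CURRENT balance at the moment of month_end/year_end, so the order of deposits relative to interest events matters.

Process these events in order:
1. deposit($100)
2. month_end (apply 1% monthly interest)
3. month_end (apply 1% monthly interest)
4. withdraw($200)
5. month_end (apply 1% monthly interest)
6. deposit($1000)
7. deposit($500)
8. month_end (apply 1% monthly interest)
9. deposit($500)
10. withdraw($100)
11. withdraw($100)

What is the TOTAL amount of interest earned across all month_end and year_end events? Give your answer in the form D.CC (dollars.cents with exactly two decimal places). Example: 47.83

After 1 (deposit($100)): balance=$2100.00 total_interest=$0.00
After 2 (month_end (apply 1% monthly interest)): balance=$2121.00 total_interest=$21.00
After 3 (month_end (apply 1% monthly interest)): balance=$2142.21 total_interest=$42.21
After 4 (withdraw($200)): balance=$1942.21 total_interest=$42.21
After 5 (month_end (apply 1% monthly interest)): balance=$1961.63 total_interest=$61.63
After 6 (deposit($1000)): balance=$2961.63 total_interest=$61.63
After 7 (deposit($500)): balance=$3461.63 total_interest=$61.63
After 8 (month_end (apply 1% monthly interest)): balance=$3496.24 total_interest=$96.24
After 9 (deposit($500)): balance=$3996.24 total_interest=$96.24
After 10 (withdraw($100)): balance=$3896.24 total_interest=$96.24
After 11 (withdraw($100)): balance=$3796.24 total_interest=$96.24

Answer: 96.24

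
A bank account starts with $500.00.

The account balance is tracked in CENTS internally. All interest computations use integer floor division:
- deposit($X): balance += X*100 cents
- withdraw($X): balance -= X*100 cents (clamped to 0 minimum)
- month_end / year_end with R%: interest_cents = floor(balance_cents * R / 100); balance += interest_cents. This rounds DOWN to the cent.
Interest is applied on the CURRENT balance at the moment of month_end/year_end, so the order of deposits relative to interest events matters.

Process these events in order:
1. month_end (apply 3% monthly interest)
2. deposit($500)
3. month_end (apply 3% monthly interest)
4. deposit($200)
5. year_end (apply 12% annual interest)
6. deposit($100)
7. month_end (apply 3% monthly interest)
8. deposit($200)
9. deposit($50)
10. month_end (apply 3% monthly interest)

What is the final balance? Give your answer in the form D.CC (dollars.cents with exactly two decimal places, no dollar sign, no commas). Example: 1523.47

After 1 (month_end (apply 3% monthly interest)): balance=$515.00 total_interest=$15.00
After 2 (deposit($500)): balance=$1015.00 total_interest=$15.00
After 3 (month_end (apply 3% monthly interest)): balance=$1045.45 total_interest=$45.45
After 4 (deposit($200)): balance=$1245.45 total_interest=$45.45
After 5 (year_end (apply 12% annual interest)): balance=$1394.90 total_interest=$194.90
After 6 (deposit($100)): balance=$1494.90 total_interest=$194.90
After 7 (month_end (apply 3% monthly interest)): balance=$1539.74 total_interest=$239.74
After 8 (deposit($200)): balance=$1739.74 total_interest=$239.74
After 9 (deposit($50)): balance=$1789.74 total_interest=$239.74
After 10 (month_end (apply 3% monthly interest)): balance=$1843.43 total_interest=$293.43

Answer: 1843.43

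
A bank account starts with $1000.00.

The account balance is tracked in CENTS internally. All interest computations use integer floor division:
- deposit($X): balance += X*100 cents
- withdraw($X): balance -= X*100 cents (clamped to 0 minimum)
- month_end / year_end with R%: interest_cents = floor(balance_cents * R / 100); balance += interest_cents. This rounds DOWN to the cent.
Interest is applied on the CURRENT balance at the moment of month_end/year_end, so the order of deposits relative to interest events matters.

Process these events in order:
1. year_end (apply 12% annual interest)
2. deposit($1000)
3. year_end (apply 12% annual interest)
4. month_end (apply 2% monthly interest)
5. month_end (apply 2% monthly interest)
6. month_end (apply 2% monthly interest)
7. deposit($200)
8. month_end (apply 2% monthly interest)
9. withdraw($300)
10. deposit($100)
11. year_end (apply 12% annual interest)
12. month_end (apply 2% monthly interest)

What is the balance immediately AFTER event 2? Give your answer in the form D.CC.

After 1 (year_end (apply 12% annual interest)): balance=$1120.00 total_interest=$120.00
After 2 (deposit($1000)): balance=$2120.00 total_interest=$120.00

Answer: 2120.00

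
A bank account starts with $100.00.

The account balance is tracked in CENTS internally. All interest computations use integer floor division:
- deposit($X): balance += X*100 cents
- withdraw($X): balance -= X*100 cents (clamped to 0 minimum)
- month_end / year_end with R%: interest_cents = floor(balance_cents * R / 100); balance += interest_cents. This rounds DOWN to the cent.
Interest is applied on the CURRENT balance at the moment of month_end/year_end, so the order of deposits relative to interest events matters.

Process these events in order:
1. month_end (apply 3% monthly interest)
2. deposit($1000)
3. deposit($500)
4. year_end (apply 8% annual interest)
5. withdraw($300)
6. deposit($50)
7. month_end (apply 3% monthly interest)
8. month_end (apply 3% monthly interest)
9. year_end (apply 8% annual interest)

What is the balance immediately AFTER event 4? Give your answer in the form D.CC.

After 1 (month_end (apply 3% monthly interest)): balance=$103.00 total_interest=$3.00
After 2 (deposit($1000)): balance=$1103.00 total_interest=$3.00
After 3 (deposit($500)): balance=$1603.00 total_interest=$3.00
After 4 (year_end (apply 8% annual interest)): balance=$1731.24 total_interest=$131.24

Answer: 1731.24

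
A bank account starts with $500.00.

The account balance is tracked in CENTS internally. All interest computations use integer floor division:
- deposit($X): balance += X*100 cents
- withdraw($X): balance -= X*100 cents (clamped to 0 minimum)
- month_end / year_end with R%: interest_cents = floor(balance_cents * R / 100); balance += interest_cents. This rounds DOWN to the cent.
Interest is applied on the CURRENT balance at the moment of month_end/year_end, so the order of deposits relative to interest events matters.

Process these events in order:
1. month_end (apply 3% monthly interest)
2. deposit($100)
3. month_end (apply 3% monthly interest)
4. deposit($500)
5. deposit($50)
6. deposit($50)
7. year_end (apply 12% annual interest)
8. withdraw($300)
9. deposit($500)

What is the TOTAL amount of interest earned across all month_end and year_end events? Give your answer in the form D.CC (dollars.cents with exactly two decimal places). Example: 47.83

Answer: 181.46

Derivation:
After 1 (month_end (apply 3% monthly interest)): balance=$515.00 total_interest=$15.00
After 2 (deposit($100)): balance=$615.00 total_interest=$15.00
After 3 (month_end (apply 3% monthly interest)): balance=$633.45 total_interest=$33.45
After 4 (deposit($500)): balance=$1133.45 total_interest=$33.45
After 5 (deposit($50)): balance=$1183.45 total_interest=$33.45
After 6 (deposit($50)): balance=$1233.45 total_interest=$33.45
After 7 (year_end (apply 12% annual interest)): balance=$1381.46 total_interest=$181.46
After 8 (withdraw($300)): balance=$1081.46 total_interest=$181.46
After 9 (deposit($500)): balance=$1581.46 total_interest=$181.46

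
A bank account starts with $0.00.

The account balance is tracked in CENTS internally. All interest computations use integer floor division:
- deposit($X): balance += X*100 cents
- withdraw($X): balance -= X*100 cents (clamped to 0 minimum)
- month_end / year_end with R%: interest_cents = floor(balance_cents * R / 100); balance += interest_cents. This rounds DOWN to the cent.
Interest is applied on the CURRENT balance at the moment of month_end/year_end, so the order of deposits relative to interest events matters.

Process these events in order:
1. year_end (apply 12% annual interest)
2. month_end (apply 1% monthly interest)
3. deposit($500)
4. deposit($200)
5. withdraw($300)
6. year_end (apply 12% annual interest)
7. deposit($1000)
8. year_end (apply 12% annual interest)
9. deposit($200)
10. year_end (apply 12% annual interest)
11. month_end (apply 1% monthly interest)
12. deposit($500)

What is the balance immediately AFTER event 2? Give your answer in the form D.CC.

Answer: 0.00

Derivation:
After 1 (year_end (apply 12% annual interest)): balance=$0.00 total_interest=$0.00
After 2 (month_end (apply 1% monthly interest)): balance=$0.00 total_interest=$0.00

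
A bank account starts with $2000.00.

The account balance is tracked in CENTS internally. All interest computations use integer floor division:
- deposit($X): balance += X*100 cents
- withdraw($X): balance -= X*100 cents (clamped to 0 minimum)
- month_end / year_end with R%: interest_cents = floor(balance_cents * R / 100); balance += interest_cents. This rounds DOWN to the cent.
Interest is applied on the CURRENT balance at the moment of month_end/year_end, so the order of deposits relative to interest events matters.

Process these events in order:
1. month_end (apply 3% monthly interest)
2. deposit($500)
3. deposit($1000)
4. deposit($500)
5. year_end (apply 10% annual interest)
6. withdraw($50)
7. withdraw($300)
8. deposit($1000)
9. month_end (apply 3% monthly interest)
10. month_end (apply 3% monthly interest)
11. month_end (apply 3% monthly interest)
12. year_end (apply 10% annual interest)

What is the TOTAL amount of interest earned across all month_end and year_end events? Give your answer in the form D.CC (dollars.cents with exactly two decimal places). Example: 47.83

After 1 (month_end (apply 3% monthly interest)): balance=$2060.00 total_interest=$60.00
After 2 (deposit($500)): balance=$2560.00 total_interest=$60.00
After 3 (deposit($1000)): balance=$3560.00 total_interest=$60.00
After 4 (deposit($500)): balance=$4060.00 total_interest=$60.00
After 5 (year_end (apply 10% annual interest)): balance=$4466.00 total_interest=$466.00
After 6 (withdraw($50)): balance=$4416.00 total_interest=$466.00
After 7 (withdraw($300)): balance=$4116.00 total_interest=$466.00
After 8 (deposit($1000)): balance=$5116.00 total_interest=$466.00
After 9 (month_end (apply 3% monthly interest)): balance=$5269.48 total_interest=$619.48
After 10 (month_end (apply 3% monthly interest)): balance=$5427.56 total_interest=$777.56
After 11 (month_end (apply 3% monthly interest)): balance=$5590.38 total_interest=$940.38
After 12 (year_end (apply 10% annual interest)): balance=$6149.41 total_interest=$1499.41

Answer: 1499.41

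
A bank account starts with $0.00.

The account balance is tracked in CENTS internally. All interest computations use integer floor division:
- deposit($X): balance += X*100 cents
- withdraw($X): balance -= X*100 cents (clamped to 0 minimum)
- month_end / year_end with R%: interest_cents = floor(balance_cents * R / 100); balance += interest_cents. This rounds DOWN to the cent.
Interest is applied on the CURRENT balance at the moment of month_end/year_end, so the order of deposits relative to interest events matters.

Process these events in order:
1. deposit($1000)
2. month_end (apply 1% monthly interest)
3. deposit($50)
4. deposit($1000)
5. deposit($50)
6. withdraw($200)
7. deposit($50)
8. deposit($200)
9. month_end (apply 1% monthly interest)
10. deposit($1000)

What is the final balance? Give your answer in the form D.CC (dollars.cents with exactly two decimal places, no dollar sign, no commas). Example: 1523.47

Answer: 3181.60

Derivation:
After 1 (deposit($1000)): balance=$1000.00 total_interest=$0.00
After 2 (month_end (apply 1% monthly interest)): balance=$1010.00 total_interest=$10.00
After 3 (deposit($50)): balance=$1060.00 total_interest=$10.00
After 4 (deposit($1000)): balance=$2060.00 total_interest=$10.00
After 5 (deposit($50)): balance=$2110.00 total_interest=$10.00
After 6 (withdraw($200)): balance=$1910.00 total_interest=$10.00
After 7 (deposit($50)): balance=$1960.00 total_interest=$10.00
After 8 (deposit($200)): balance=$2160.00 total_interest=$10.00
After 9 (month_end (apply 1% monthly interest)): balance=$2181.60 total_interest=$31.60
After 10 (deposit($1000)): balance=$3181.60 total_interest=$31.60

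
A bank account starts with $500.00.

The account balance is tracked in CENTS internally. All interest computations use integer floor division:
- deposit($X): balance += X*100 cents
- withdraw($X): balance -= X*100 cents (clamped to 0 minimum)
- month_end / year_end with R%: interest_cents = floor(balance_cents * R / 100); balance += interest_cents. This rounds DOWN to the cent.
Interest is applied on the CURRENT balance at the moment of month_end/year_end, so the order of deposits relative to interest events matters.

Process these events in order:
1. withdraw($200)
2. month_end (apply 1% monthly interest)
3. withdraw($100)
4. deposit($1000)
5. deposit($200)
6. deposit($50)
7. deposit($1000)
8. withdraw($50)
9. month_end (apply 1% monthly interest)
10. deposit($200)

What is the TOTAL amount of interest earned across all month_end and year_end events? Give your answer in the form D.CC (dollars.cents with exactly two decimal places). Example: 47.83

After 1 (withdraw($200)): balance=$300.00 total_interest=$0.00
After 2 (month_end (apply 1% monthly interest)): balance=$303.00 total_interest=$3.00
After 3 (withdraw($100)): balance=$203.00 total_interest=$3.00
After 4 (deposit($1000)): balance=$1203.00 total_interest=$3.00
After 5 (deposit($200)): balance=$1403.00 total_interest=$3.00
After 6 (deposit($50)): balance=$1453.00 total_interest=$3.00
After 7 (deposit($1000)): balance=$2453.00 total_interest=$3.00
After 8 (withdraw($50)): balance=$2403.00 total_interest=$3.00
After 9 (month_end (apply 1% monthly interest)): balance=$2427.03 total_interest=$27.03
After 10 (deposit($200)): balance=$2627.03 total_interest=$27.03

Answer: 27.03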